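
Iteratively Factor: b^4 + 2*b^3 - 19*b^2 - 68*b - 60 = (b + 2)*(b^3 - 19*b - 30) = (b + 2)*(b + 3)*(b^2 - 3*b - 10) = (b - 5)*(b + 2)*(b + 3)*(b + 2)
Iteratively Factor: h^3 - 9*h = (h + 3)*(h^2 - 3*h) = (h - 3)*(h + 3)*(h)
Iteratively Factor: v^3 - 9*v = (v)*(v^2 - 9) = v*(v + 3)*(v - 3)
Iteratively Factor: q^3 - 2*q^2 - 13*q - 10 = (q + 1)*(q^2 - 3*q - 10) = (q + 1)*(q + 2)*(q - 5)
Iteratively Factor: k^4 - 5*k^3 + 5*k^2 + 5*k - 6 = (k - 2)*(k^3 - 3*k^2 - k + 3) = (k - 2)*(k - 1)*(k^2 - 2*k - 3) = (k - 2)*(k - 1)*(k + 1)*(k - 3)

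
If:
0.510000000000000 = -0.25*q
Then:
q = -2.04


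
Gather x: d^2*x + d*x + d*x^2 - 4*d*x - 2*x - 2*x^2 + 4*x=x^2*(d - 2) + x*(d^2 - 3*d + 2)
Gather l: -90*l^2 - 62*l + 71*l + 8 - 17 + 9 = -90*l^2 + 9*l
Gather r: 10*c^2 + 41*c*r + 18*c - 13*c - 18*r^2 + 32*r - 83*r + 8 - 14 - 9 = 10*c^2 + 5*c - 18*r^2 + r*(41*c - 51) - 15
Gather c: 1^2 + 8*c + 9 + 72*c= 80*c + 10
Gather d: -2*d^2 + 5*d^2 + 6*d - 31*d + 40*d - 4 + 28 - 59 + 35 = 3*d^2 + 15*d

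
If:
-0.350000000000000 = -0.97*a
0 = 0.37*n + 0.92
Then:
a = 0.36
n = -2.49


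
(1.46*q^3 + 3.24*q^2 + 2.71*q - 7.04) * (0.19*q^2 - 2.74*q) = 0.2774*q^5 - 3.3848*q^4 - 8.3627*q^3 - 8.763*q^2 + 19.2896*q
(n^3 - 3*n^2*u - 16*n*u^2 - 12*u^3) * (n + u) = n^4 - 2*n^3*u - 19*n^2*u^2 - 28*n*u^3 - 12*u^4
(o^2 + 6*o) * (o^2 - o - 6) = o^4 + 5*o^3 - 12*o^2 - 36*o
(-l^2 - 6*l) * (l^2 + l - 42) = -l^4 - 7*l^3 + 36*l^2 + 252*l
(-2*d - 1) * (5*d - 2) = -10*d^2 - d + 2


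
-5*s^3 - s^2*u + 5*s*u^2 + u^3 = (-s + u)*(s + u)*(5*s + u)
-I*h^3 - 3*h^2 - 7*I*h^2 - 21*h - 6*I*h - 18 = (h + 6)*(h - 3*I)*(-I*h - I)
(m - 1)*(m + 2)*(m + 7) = m^3 + 8*m^2 + 5*m - 14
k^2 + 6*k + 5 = (k + 1)*(k + 5)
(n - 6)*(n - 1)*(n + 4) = n^3 - 3*n^2 - 22*n + 24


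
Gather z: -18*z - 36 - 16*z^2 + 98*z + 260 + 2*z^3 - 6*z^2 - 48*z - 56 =2*z^3 - 22*z^2 + 32*z + 168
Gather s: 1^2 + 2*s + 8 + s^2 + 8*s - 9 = s^2 + 10*s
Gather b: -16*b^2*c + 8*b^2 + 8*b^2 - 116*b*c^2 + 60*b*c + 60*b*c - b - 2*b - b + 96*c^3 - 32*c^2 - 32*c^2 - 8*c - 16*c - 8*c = b^2*(16 - 16*c) + b*(-116*c^2 + 120*c - 4) + 96*c^3 - 64*c^2 - 32*c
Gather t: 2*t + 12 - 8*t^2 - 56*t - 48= -8*t^2 - 54*t - 36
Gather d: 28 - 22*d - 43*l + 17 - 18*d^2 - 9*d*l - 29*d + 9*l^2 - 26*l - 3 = -18*d^2 + d*(-9*l - 51) + 9*l^2 - 69*l + 42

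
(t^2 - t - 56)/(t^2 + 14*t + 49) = (t - 8)/(t + 7)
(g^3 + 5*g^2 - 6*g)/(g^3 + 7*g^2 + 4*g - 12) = g/(g + 2)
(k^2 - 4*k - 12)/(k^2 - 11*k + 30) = (k + 2)/(k - 5)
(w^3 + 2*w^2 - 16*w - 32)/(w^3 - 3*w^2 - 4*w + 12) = (w^2 - 16)/(w^2 - 5*w + 6)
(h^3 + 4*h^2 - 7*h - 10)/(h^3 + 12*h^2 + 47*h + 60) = (h^2 - h - 2)/(h^2 + 7*h + 12)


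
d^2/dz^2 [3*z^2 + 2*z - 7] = 6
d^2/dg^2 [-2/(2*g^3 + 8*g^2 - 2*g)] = 2*(g*(3*g + 4)*(g^2 + 4*g - 1) - (3*g^2 + 8*g - 1)^2)/(g^3*(g^2 + 4*g - 1)^3)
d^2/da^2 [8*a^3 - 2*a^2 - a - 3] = 48*a - 4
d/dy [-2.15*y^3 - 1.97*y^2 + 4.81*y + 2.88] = -6.45*y^2 - 3.94*y + 4.81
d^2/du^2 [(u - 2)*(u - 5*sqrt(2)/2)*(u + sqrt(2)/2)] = 6*u - 4*sqrt(2) - 4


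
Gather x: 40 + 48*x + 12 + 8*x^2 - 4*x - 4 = 8*x^2 + 44*x + 48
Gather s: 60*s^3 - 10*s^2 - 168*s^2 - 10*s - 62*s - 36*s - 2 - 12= 60*s^3 - 178*s^2 - 108*s - 14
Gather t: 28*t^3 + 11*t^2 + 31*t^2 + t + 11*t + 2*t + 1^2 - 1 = 28*t^3 + 42*t^2 + 14*t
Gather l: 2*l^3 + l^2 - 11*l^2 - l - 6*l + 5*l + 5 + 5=2*l^3 - 10*l^2 - 2*l + 10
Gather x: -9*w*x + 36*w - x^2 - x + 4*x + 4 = 36*w - x^2 + x*(3 - 9*w) + 4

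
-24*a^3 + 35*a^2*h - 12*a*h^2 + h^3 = (-8*a + h)*(-3*a + h)*(-a + h)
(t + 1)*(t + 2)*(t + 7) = t^3 + 10*t^2 + 23*t + 14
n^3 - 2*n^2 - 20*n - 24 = (n - 6)*(n + 2)^2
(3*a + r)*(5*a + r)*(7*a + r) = 105*a^3 + 71*a^2*r + 15*a*r^2 + r^3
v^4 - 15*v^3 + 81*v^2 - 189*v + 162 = (v - 6)*(v - 3)^3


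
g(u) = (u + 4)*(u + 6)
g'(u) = 2*u + 10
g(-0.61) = 18.27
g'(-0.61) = 8.78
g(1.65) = 43.22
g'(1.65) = 13.30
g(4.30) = 85.49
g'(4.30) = 18.60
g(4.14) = 82.54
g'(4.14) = 18.28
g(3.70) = 74.69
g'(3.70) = 17.40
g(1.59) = 42.43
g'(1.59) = 13.18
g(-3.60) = 0.96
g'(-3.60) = 2.80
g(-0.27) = 21.37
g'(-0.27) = 9.46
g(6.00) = 120.00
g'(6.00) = 22.00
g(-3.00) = 3.00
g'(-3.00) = 4.00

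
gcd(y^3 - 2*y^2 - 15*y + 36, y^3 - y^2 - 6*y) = y - 3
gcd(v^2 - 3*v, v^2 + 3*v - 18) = v - 3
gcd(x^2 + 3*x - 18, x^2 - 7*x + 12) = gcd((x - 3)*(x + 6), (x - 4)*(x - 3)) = x - 3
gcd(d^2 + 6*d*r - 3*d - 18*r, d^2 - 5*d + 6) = d - 3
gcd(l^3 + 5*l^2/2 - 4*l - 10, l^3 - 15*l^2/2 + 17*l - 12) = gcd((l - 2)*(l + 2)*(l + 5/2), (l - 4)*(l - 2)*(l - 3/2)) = l - 2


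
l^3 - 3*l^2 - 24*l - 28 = (l - 7)*(l + 2)^2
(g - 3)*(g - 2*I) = g^2 - 3*g - 2*I*g + 6*I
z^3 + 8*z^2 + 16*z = z*(z + 4)^2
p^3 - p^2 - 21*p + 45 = (p - 3)^2*(p + 5)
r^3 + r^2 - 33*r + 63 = (r - 3)^2*(r + 7)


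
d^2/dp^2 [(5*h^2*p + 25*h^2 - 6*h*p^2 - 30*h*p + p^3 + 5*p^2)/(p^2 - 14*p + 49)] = 2*(5*h^2*p + 145*h^2 - 114*h*p - 714*h + 217*p + 245)/(p^4 - 28*p^3 + 294*p^2 - 1372*p + 2401)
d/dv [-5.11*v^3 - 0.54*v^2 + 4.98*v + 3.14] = -15.33*v^2 - 1.08*v + 4.98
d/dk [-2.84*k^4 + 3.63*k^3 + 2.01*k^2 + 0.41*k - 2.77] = -11.36*k^3 + 10.89*k^2 + 4.02*k + 0.41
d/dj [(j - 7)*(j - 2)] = 2*j - 9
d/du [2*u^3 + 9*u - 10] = 6*u^2 + 9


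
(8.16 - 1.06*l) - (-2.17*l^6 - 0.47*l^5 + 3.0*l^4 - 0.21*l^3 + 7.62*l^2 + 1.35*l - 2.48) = 2.17*l^6 + 0.47*l^5 - 3.0*l^4 + 0.21*l^3 - 7.62*l^2 - 2.41*l + 10.64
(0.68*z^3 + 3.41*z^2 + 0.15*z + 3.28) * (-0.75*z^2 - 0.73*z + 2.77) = -0.51*z^5 - 3.0539*z^4 - 0.7182*z^3 + 6.8762*z^2 - 1.9789*z + 9.0856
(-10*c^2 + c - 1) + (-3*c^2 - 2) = -13*c^2 + c - 3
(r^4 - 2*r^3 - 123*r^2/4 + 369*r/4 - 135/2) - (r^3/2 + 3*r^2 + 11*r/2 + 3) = r^4 - 5*r^3/2 - 135*r^2/4 + 347*r/4 - 141/2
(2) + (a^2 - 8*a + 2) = a^2 - 8*a + 4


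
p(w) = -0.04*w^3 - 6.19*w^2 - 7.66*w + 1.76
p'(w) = -0.12*w^2 - 12.38*w - 7.66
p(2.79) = -68.66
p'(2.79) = -43.13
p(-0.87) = 3.77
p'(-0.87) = 3.02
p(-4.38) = -80.08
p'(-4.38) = 44.26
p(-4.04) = -65.69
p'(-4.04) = 40.40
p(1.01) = -12.33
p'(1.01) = -20.29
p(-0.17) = 2.88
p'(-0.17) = -5.56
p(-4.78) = -98.69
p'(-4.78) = 48.77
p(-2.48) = -16.70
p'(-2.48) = 22.30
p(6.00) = -275.68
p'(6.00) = -86.26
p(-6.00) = -166.48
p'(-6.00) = 62.30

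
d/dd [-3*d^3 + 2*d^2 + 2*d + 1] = -9*d^2 + 4*d + 2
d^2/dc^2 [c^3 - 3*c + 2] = 6*c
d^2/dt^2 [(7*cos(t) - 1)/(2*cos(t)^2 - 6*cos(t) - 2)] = (63*sin(t)^4*cos(t) + 17*sin(t)^4 - 6*sin(t)^2 - 103*cos(t)/4 + 93*cos(3*t)/4 - 7*cos(5*t)/2 + 51)/(2*(sin(t)^2 + 3*cos(t))^3)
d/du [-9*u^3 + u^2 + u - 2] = -27*u^2 + 2*u + 1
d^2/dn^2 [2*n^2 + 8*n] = 4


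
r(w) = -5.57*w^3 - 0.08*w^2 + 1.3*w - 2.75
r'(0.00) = 1.30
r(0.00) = -2.75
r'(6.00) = -601.22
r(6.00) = -1200.95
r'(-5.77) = -554.10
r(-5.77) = 1057.08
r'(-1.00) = -15.25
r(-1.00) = 1.44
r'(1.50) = -36.54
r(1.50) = -19.78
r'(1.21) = -23.36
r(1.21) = -11.16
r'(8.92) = -1329.68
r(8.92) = -3950.73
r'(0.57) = -4.22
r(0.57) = -3.07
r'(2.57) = -109.48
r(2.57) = -94.49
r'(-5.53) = -508.82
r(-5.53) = 929.57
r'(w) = -16.71*w^2 - 0.16*w + 1.3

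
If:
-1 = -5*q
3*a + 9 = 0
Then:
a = -3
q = 1/5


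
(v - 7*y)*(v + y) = v^2 - 6*v*y - 7*y^2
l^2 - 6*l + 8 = (l - 4)*(l - 2)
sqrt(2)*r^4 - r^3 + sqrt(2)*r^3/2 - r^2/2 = r^2*(r - sqrt(2)/2)*(sqrt(2)*r + sqrt(2)/2)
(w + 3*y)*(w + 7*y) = w^2 + 10*w*y + 21*y^2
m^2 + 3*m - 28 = (m - 4)*(m + 7)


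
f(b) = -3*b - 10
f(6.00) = -28.00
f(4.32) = -22.96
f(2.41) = -17.23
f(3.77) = -21.31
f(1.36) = -14.08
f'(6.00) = -3.00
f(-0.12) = -9.64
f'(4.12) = -3.00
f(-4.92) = 4.76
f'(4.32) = -3.00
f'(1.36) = -3.00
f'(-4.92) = -3.00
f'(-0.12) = -3.00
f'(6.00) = -3.00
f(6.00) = -28.00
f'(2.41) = -3.00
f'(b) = -3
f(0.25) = -10.75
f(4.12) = -22.36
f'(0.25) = -3.00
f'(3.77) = -3.00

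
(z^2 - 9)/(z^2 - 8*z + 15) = (z + 3)/(z - 5)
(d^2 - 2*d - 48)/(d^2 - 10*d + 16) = (d + 6)/(d - 2)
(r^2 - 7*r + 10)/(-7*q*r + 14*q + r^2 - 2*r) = (5 - r)/(7*q - r)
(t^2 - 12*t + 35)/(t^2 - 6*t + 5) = (t - 7)/(t - 1)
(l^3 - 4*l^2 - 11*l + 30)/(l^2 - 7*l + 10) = l + 3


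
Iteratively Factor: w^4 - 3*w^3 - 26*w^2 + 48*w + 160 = (w - 5)*(w^3 + 2*w^2 - 16*w - 32) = (w - 5)*(w + 4)*(w^2 - 2*w - 8) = (w - 5)*(w + 2)*(w + 4)*(w - 4)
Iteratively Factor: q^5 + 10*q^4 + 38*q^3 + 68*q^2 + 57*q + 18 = (q + 1)*(q^4 + 9*q^3 + 29*q^2 + 39*q + 18) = (q + 1)*(q + 3)*(q^3 + 6*q^2 + 11*q + 6) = (q + 1)^2*(q + 3)*(q^2 + 5*q + 6) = (q + 1)^2*(q + 2)*(q + 3)*(q + 3)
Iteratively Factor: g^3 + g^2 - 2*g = (g - 1)*(g^2 + 2*g) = (g - 1)*(g + 2)*(g)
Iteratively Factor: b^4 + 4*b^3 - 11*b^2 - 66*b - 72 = (b + 2)*(b^3 + 2*b^2 - 15*b - 36) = (b + 2)*(b + 3)*(b^2 - b - 12) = (b - 4)*(b + 2)*(b + 3)*(b + 3)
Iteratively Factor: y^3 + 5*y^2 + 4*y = (y)*(y^2 + 5*y + 4) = y*(y + 1)*(y + 4)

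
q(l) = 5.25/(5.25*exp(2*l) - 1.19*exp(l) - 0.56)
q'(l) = 5.25*(-10.5*exp(2*l) + 1.19*exp(l))/(5.25*exp(2*l) - 1.19*exp(l) - 0.56)^2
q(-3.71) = -8.96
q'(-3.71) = 0.35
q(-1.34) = -10.26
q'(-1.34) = -8.19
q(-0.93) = -24.74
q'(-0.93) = -135.79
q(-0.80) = -151.10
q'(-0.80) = -6893.95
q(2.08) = 0.02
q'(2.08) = -0.03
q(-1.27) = -10.93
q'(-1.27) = -11.25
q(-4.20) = -9.10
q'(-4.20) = 0.24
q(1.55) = 0.05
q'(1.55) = -0.10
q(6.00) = 0.00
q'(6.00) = 0.00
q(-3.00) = -8.66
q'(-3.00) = 0.47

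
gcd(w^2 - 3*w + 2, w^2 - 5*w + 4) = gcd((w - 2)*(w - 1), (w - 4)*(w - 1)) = w - 1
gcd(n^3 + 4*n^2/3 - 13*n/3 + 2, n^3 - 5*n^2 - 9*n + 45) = n + 3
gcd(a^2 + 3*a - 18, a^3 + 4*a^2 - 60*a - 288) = a + 6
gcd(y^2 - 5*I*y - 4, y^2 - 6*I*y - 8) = y - 4*I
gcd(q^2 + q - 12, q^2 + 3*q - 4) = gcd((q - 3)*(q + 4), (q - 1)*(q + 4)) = q + 4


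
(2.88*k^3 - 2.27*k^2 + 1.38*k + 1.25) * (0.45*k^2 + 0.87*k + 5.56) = 1.296*k^5 + 1.4841*k^4 + 14.6589*k^3 - 10.8581*k^2 + 8.7603*k + 6.95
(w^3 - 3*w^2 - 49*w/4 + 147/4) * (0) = 0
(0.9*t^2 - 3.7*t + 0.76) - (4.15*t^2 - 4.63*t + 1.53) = -3.25*t^2 + 0.93*t - 0.77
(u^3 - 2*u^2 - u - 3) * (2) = 2*u^3 - 4*u^2 - 2*u - 6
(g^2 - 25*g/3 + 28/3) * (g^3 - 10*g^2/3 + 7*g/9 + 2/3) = g^5 - 35*g^4/3 + 341*g^3/9 - 997*g^2/27 + 46*g/27 + 56/9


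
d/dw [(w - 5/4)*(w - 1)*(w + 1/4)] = 3*w^2 - 4*w + 11/16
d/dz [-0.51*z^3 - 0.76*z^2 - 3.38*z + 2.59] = -1.53*z^2 - 1.52*z - 3.38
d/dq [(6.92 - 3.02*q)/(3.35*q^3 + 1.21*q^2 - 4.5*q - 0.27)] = (20.234*q^3 - 65.8918*q^2 - 16.7464*q + 31.9554)/(11.2225*q^6 + 8.107*q^5 - 28.6859*q^4 - 12.699*q^3 + 19.5966*q^2 + 2.43*q + 0.0729)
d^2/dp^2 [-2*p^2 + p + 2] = -4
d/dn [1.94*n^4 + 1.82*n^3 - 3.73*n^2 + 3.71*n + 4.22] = 7.76*n^3 + 5.46*n^2 - 7.46*n + 3.71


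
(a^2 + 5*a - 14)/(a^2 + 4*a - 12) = (a + 7)/(a + 6)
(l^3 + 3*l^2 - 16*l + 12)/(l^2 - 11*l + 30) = (l^3 + 3*l^2 - 16*l + 12)/(l^2 - 11*l + 30)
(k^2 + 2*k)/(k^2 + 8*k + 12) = k/(k + 6)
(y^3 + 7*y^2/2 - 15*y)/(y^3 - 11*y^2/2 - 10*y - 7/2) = y*(-2*y^2 - 7*y + 30)/(-2*y^3 + 11*y^2 + 20*y + 7)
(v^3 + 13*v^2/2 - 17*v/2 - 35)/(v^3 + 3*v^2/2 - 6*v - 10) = (v + 7)/(v + 2)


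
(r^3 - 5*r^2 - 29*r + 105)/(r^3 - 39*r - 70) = (r - 3)/(r + 2)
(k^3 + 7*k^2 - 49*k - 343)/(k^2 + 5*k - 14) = (k^2 - 49)/(k - 2)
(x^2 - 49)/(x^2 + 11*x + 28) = (x - 7)/(x + 4)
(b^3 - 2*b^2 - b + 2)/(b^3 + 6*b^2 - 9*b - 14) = (b - 1)/(b + 7)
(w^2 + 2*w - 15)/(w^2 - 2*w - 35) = (w - 3)/(w - 7)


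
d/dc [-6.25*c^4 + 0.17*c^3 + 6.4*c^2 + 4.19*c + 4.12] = -25.0*c^3 + 0.51*c^2 + 12.8*c + 4.19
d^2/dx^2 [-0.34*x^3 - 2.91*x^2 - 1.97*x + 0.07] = -2.04*x - 5.82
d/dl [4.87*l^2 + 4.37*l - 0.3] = 9.74*l + 4.37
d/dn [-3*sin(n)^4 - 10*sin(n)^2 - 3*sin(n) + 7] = (-29*sin(n) + 3*sin(3*n) - 3)*cos(n)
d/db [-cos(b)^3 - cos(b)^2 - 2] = (3*cos(b) + 2)*sin(b)*cos(b)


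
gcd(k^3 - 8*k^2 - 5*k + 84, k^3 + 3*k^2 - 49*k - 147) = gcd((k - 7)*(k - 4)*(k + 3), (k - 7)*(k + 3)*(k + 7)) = k^2 - 4*k - 21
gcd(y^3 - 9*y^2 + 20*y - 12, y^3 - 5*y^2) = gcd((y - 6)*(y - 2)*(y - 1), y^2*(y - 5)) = 1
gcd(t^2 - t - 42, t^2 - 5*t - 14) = t - 7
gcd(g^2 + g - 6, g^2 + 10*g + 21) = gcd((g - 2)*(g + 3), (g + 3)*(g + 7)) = g + 3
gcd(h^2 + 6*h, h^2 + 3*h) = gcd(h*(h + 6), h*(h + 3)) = h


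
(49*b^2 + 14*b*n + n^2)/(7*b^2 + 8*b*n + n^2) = (7*b + n)/(b + n)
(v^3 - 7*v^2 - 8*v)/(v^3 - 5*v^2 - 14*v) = (-v^2 + 7*v + 8)/(-v^2 + 5*v + 14)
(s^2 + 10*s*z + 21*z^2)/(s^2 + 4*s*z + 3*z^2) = (s + 7*z)/(s + z)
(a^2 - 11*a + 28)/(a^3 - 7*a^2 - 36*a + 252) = (a - 4)/(a^2 - 36)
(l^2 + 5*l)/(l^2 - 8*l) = (l + 5)/(l - 8)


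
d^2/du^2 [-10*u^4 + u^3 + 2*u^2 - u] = -120*u^2 + 6*u + 4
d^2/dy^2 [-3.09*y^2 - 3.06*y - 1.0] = -6.18000000000000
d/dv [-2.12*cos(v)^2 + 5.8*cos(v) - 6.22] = (4.24*cos(v) - 5.8)*sin(v)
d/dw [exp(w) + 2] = exp(w)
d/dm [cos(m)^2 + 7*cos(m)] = -(2*cos(m) + 7)*sin(m)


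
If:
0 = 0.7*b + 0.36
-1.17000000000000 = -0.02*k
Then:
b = -0.51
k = 58.50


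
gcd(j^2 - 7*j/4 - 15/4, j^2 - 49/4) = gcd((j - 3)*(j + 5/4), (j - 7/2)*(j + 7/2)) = 1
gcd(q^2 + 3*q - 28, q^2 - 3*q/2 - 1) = 1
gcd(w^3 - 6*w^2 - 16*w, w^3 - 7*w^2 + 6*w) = w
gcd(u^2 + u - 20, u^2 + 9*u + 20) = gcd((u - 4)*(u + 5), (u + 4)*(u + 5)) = u + 5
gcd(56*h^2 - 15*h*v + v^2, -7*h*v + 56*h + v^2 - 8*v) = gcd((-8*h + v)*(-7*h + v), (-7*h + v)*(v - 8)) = -7*h + v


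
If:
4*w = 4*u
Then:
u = w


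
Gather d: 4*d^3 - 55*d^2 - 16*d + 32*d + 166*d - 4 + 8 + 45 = 4*d^3 - 55*d^2 + 182*d + 49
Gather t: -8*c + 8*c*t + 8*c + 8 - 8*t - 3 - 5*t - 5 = t*(8*c - 13)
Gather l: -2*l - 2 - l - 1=-3*l - 3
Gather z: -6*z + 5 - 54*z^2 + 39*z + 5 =-54*z^2 + 33*z + 10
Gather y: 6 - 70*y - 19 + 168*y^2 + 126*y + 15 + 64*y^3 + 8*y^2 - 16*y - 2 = 64*y^3 + 176*y^2 + 40*y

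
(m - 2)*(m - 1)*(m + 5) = m^3 + 2*m^2 - 13*m + 10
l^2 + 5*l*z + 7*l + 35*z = (l + 7)*(l + 5*z)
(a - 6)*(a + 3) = a^2 - 3*a - 18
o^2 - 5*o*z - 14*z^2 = (o - 7*z)*(o + 2*z)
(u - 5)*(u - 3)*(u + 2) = u^3 - 6*u^2 - u + 30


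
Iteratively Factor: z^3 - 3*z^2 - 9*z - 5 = (z - 5)*(z^2 + 2*z + 1) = (z - 5)*(z + 1)*(z + 1)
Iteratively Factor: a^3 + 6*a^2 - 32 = (a + 4)*(a^2 + 2*a - 8) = (a + 4)^2*(a - 2)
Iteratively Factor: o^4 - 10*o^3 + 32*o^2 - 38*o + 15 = (o - 3)*(o^3 - 7*o^2 + 11*o - 5) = (o - 3)*(o - 1)*(o^2 - 6*o + 5) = (o - 5)*(o - 3)*(o - 1)*(o - 1)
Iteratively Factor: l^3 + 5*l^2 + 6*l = (l + 2)*(l^2 + 3*l) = l*(l + 2)*(l + 3)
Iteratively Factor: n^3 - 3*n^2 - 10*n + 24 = (n - 4)*(n^2 + n - 6) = (n - 4)*(n - 2)*(n + 3)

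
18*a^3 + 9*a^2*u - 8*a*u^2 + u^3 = (-6*a + u)*(-3*a + u)*(a + u)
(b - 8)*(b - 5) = b^2 - 13*b + 40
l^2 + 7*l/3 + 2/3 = (l + 1/3)*(l + 2)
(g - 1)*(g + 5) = g^2 + 4*g - 5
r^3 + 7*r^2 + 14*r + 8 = (r + 1)*(r + 2)*(r + 4)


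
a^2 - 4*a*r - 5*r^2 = (a - 5*r)*(a + r)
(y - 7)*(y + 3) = y^2 - 4*y - 21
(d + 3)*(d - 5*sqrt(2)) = d^2 - 5*sqrt(2)*d + 3*d - 15*sqrt(2)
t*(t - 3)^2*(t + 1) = t^4 - 5*t^3 + 3*t^2 + 9*t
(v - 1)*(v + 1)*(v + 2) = v^3 + 2*v^2 - v - 2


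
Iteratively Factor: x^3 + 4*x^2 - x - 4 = (x - 1)*(x^2 + 5*x + 4) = (x - 1)*(x + 1)*(x + 4)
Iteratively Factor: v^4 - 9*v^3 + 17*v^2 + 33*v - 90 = (v - 3)*(v^3 - 6*v^2 - v + 30) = (v - 3)^2*(v^2 - 3*v - 10) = (v - 3)^2*(v + 2)*(v - 5)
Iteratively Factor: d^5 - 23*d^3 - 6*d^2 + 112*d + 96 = (d - 4)*(d^4 + 4*d^3 - 7*d^2 - 34*d - 24) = (d - 4)*(d + 4)*(d^3 - 7*d - 6) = (d - 4)*(d - 3)*(d + 4)*(d^2 + 3*d + 2) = (d - 4)*(d - 3)*(d + 1)*(d + 4)*(d + 2)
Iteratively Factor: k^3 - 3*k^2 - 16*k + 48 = (k - 3)*(k^2 - 16) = (k - 4)*(k - 3)*(k + 4)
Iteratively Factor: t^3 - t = (t + 1)*(t^2 - t) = (t - 1)*(t + 1)*(t)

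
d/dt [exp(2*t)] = 2*exp(2*t)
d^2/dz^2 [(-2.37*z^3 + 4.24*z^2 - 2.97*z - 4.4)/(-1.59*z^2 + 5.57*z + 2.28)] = (7.105427357601e-15*z^5 + 104.156964*z^3 + 155.105064*z^2 - 95.284008*z + 185.402824)/(4.019679*z^6 - 42.244551*z^5 + 130.696569*z^4 - 51.654509*z^3 - 187.413948*z^2 - 86.865264*z - 11.852352)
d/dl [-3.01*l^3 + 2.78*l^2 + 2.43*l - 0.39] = -9.03*l^2 + 5.56*l + 2.43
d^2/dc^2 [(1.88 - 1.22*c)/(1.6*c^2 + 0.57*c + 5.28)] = (-(1.22*c - 1.88)*(3.2*c + 0.57)*(6.4*c + 1.14) + (11.712*c - 4.6252)*(1.6*c^2 + 0.57*c + 5.28))/(1.6*c^2 + 0.57*c + 5.28)^3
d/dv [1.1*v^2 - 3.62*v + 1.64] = 2.2*v - 3.62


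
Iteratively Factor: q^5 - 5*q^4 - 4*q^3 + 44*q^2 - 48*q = (q - 4)*(q^4 - q^3 - 8*q^2 + 12*q) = (q - 4)*(q + 3)*(q^3 - 4*q^2 + 4*q) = (q - 4)*(q - 2)*(q + 3)*(q^2 - 2*q) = (q - 4)*(q - 2)^2*(q + 3)*(q)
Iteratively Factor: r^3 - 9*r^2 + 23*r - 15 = (r - 3)*(r^2 - 6*r + 5) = (r - 3)*(r - 1)*(r - 5)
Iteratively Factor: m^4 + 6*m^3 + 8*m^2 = (m + 2)*(m^3 + 4*m^2) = (m + 2)*(m + 4)*(m^2) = m*(m + 2)*(m + 4)*(m)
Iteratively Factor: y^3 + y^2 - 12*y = (y + 4)*(y^2 - 3*y) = (y - 3)*(y + 4)*(y)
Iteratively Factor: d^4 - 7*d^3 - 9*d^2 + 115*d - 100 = (d + 4)*(d^3 - 11*d^2 + 35*d - 25) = (d - 5)*(d + 4)*(d^2 - 6*d + 5) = (d - 5)^2*(d + 4)*(d - 1)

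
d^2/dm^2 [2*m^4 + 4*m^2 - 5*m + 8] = 24*m^2 + 8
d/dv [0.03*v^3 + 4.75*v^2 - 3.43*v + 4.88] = 0.09*v^2 + 9.5*v - 3.43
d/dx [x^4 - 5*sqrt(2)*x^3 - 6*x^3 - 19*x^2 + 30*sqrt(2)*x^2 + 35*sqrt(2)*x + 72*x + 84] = 4*x^3 - 15*sqrt(2)*x^2 - 18*x^2 - 38*x + 60*sqrt(2)*x + 35*sqrt(2) + 72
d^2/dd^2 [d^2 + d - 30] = 2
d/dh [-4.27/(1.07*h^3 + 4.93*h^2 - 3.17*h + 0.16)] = (13.7067*h^2 + 42.1022*h - 13.5359)/(1.07*h^3 + 4.93*h^2 - 3.17*h + 0.16)^2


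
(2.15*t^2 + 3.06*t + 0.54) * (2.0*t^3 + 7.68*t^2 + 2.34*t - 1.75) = 4.3*t^5 + 22.632*t^4 + 29.6118*t^3 + 7.5451*t^2 - 4.0914*t - 0.945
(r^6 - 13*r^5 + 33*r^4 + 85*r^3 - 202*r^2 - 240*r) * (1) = r^6 - 13*r^5 + 33*r^4 + 85*r^3 - 202*r^2 - 240*r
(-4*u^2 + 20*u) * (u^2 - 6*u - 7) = -4*u^4 + 44*u^3 - 92*u^2 - 140*u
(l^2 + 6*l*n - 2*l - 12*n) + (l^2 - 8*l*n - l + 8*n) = 2*l^2 - 2*l*n - 3*l - 4*n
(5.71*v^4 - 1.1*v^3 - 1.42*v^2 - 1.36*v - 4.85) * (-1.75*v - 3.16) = -9.9925*v^5 - 16.1186*v^4 + 5.961*v^3 + 6.8672*v^2 + 12.7851*v + 15.326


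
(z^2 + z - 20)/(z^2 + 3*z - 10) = (z - 4)/(z - 2)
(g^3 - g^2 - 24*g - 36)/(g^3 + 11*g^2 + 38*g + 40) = (g^2 - 3*g - 18)/(g^2 + 9*g + 20)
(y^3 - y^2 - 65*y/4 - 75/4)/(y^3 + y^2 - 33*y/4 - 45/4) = (y - 5)/(y - 3)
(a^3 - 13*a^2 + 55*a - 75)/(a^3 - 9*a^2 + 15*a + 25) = (a - 3)/(a + 1)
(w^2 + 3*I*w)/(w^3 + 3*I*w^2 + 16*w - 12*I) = w*(w + 3*I)/(w^3 + 3*I*w^2 + 16*w - 12*I)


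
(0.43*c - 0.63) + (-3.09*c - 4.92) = -2.66*c - 5.55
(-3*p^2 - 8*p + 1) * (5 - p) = 3*p^3 - 7*p^2 - 41*p + 5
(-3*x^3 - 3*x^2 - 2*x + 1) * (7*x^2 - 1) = -21*x^5 - 21*x^4 - 11*x^3 + 10*x^2 + 2*x - 1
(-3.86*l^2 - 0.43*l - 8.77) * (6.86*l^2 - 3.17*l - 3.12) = -26.4796*l^4 + 9.2864*l^3 - 46.7559*l^2 + 29.1425*l + 27.3624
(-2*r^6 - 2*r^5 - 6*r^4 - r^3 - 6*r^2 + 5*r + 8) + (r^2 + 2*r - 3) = -2*r^6 - 2*r^5 - 6*r^4 - r^3 - 5*r^2 + 7*r + 5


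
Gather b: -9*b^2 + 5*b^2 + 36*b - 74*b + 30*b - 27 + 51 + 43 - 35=-4*b^2 - 8*b + 32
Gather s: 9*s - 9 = 9*s - 9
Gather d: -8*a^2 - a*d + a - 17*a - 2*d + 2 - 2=-8*a^2 - 16*a + d*(-a - 2)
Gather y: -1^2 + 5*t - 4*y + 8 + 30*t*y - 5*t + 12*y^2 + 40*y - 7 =12*y^2 + y*(30*t + 36)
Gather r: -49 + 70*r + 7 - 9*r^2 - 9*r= -9*r^2 + 61*r - 42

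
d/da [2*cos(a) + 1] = -2*sin(a)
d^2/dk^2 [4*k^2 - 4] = 8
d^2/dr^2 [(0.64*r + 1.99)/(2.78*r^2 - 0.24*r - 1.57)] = ((-10.6752*r - 10.7572)*(-2.78*r^2 + 0.24*r + 1.57) - (0.64*r + 1.99)*(5.56*r - 0.24)*(11.12*r - 0.48))/(-2.78*r^2 + 0.24*r + 1.57)^3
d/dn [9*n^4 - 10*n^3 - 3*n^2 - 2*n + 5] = 36*n^3 - 30*n^2 - 6*n - 2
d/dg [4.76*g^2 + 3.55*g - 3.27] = 9.52*g + 3.55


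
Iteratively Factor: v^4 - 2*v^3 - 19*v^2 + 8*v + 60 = (v + 3)*(v^3 - 5*v^2 - 4*v + 20) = (v + 2)*(v + 3)*(v^2 - 7*v + 10) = (v - 2)*(v + 2)*(v + 3)*(v - 5)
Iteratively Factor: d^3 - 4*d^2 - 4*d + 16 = (d - 2)*(d^2 - 2*d - 8) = (d - 4)*(d - 2)*(d + 2)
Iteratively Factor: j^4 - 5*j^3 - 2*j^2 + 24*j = (j - 3)*(j^3 - 2*j^2 - 8*j) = (j - 3)*(j + 2)*(j^2 - 4*j) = (j - 4)*(j - 3)*(j + 2)*(j)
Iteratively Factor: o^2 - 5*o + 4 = (o - 4)*(o - 1)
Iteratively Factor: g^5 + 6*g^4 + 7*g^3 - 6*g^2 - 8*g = (g)*(g^4 + 6*g^3 + 7*g^2 - 6*g - 8) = g*(g + 2)*(g^3 + 4*g^2 - g - 4) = g*(g + 2)*(g + 4)*(g^2 - 1) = g*(g - 1)*(g + 2)*(g + 4)*(g + 1)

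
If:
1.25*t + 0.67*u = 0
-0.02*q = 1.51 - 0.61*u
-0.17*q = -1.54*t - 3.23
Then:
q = 6.02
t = -1.43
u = 2.67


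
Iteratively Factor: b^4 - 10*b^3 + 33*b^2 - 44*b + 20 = (b - 2)*(b^3 - 8*b^2 + 17*b - 10) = (b - 2)^2*(b^2 - 6*b + 5) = (b - 2)^2*(b - 1)*(b - 5)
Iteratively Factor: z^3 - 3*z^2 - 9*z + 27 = (z + 3)*(z^2 - 6*z + 9) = (z - 3)*(z + 3)*(z - 3)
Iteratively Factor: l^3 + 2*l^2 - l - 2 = (l - 1)*(l^2 + 3*l + 2) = (l - 1)*(l + 1)*(l + 2)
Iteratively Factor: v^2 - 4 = (v + 2)*(v - 2)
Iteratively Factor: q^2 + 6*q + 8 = (q + 4)*(q + 2)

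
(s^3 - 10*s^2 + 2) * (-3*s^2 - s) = -3*s^5 + 29*s^4 + 10*s^3 - 6*s^2 - 2*s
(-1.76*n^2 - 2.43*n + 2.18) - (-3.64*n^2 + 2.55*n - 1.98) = 1.88*n^2 - 4.98*n + 4.16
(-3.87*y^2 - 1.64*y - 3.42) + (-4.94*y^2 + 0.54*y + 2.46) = -8.81*y^2 - 1.1*y - 0.96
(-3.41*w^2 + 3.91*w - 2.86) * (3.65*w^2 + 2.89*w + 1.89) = -12.4465*w^4 + 4.4166*w^3 - 5.584*w^2 - 0.8755*w - 5.4054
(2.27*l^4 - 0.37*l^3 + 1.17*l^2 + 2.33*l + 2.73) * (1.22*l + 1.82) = 2.7694*l^5 + 3.68*l^4 + 0.754*l^3 + 4.972*l^2 + 7.5712*l + 4.9686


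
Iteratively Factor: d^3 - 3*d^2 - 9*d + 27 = (d + 3)*(d^2 - 6*d + 9) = (d - 3)*(d + 3)*(d - 3)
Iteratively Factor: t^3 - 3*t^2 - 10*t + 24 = (t + 3)*(t^2 - 6*t + 8) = (t - 4)*(t + 3)*(t - 2)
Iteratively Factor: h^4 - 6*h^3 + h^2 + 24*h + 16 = (h - 4)*(h^3 - 2*h^2 - 7*h - 4) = (h - 4)*(h + 1)*(h^2 - 3*h - 4) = (h - 4)^2*(h + 1)*(h + 1)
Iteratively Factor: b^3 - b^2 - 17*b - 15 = (b + 1)*(b^2 - 2*b - 15) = (b + 1)*(b + 3)*(b - 5)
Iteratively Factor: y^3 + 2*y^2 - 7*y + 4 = (y + 4)*(y^2 - 2*y + 1) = (y - 1)*(y + 4)*(y - 1)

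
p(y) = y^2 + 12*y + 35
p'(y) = 2*y + 12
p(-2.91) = 8.55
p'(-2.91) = 6.18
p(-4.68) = 0.74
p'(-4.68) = 2.64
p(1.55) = 56.00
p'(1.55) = 15.10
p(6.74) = 161.31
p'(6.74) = 25.48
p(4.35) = 106.12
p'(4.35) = 20.70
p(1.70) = 58.29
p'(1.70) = 15.40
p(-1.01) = 23.90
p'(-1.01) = 9.98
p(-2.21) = 13.36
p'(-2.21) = 7.58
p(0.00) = 35.00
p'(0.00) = 12.00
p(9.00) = 224.00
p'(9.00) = 30.00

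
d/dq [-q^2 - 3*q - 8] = -2*q - 3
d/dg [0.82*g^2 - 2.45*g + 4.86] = 1.64*g - 2.45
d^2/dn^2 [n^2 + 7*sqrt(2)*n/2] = 2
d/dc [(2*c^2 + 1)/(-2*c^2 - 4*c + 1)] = 4*(-2*c^2 + 2*c + 1)/(4*c^4 + 16*c^3 + 12*c^2 - 8*c + 1)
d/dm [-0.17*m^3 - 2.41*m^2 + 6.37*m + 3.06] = -0.51*m^2 - 4.82*m + 6.37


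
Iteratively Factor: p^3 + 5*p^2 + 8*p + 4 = (p + 1)*(p^2 + 4*p + 4) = (p + 1)*(p + 2)*(p + 2)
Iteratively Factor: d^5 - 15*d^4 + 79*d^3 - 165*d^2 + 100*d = (d)*(d^4 - 15*d^3 + 79*d^2 - 165*d + 100) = d*(d - 4)*(d^3 - 11*d^2 + 35*d - 25) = d*(d - 4)*(d - 1)*(d^2 - 10*d + 25) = d*(d - 5)*(d - 4)*(d - 1)*(d - 5)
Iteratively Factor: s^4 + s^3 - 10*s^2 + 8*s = (s)*(s^3 + s^2 - 10*s + 8) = s*(s - 1)*(s^2 + 2*s - 8) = s*(s - 1)*(s + 4)*(s - 2)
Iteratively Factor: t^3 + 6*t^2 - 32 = (t - 2)*(t^2 + 8*t + 16) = (t - 2)*(t + 4)*(t + 4)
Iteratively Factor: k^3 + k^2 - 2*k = (k + 2)*(k^2 - k) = (k - 1)*(k + 2)*(k)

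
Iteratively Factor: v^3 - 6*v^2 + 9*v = (v)*(v^2 - 6*v + 9) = v*(v - 3)*(v - 3)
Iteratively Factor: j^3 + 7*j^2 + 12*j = (j)*(j^2 + 7*j + 12) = j*(j + 4)*(j + 3)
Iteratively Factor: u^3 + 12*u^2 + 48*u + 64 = (u + 4)*(u^2 + 8*u + 16) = (u + 4)^2*(u + 4)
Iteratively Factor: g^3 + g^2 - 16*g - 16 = (g + 1)*(g^2 - 16) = (g - 4)*(g + 1)*(g + 4)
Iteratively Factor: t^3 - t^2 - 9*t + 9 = (t + 3)*(t^2 - 4*t + 3) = (t - 1)*(t + 3)*(t - 3)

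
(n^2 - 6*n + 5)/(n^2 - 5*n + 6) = (n^2 - 6*n + 5)/(n^2 - 5*n + 6)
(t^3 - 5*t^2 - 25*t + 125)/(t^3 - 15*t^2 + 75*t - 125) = (t + 5)/(t - 5)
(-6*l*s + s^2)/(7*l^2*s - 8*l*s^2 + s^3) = (-6*l + s)/(7*l^2 - 8*l*s + s^2)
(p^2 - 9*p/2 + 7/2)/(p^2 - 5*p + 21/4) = 2*(p - 1)/(2*p - 3)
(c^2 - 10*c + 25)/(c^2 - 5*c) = (c - 5)/c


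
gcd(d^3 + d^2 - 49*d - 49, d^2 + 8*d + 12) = 1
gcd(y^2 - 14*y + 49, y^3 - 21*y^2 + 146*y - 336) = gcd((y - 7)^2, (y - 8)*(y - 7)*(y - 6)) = y - 7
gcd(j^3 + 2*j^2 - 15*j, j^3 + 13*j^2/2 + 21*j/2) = j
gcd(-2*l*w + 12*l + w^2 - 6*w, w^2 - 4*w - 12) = w - 6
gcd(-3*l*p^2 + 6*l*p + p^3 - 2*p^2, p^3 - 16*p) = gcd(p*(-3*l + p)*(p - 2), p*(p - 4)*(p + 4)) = p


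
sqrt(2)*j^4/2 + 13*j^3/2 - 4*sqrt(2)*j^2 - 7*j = j*(j - sqrt(2))*(j + 7*sqrt(2))*(sqrt(2)*j/2 + 1/2)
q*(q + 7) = q^2 + 7*q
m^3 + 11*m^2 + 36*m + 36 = (m + 2)*(m + 3)*(m + 6)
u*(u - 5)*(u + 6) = u^3 + u^2 - 30*u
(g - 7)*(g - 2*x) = g^2 - 2*g*x - 7*g + 14*x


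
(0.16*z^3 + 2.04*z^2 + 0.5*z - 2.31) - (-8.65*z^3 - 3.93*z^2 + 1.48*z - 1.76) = 8.81*z^3 + 5.97*z^2 - 0.98*z - 0.55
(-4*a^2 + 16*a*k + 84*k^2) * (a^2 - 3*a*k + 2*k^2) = -4*a^4 + 28*a^3*k + 28*a^2*k^2 - 220*a*k^3 + 168*k^4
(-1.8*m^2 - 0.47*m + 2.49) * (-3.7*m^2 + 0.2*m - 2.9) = 6.66*m^4 + 1.379*m^3 - 4.087*m^2 + 1.861*m - 7.221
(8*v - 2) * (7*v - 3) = 56*v^2 - 38*v + 6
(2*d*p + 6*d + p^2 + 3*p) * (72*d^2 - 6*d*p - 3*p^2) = 144*d^3*p + 432*d^3 + 60*d^2*p^2 + 180*d^2*p - 12*d*p^3 - 36*d*p^2 - 3*p^4 - 9*p^3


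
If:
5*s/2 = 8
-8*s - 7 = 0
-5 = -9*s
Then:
No Solution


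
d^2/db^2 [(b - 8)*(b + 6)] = 2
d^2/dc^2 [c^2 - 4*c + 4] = 2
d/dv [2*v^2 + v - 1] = 4*v + 1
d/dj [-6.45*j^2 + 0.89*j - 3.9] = 0.89 - 12.9*j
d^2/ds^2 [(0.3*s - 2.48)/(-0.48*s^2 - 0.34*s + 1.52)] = (-(0.3*s - 2.48)*(0.96*s + 0.34)*(1.92*s + 0.68) + (0.864*s - 2.1768)*(0.48*s^2 + 0.34*s - 1.52))/(0.48*s^2 + 0.34*s - 1.52)^3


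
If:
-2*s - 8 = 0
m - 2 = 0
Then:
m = 2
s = -4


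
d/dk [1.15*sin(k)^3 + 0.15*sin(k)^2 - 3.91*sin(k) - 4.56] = (3.45*sin(k)^2 + 0.3*sin(k) - 3.91)*cos(k)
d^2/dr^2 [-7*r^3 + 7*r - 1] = -42*r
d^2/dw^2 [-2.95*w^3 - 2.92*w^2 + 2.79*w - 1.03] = -17.7*w - 5.84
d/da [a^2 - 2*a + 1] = 2*a - 2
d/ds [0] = 0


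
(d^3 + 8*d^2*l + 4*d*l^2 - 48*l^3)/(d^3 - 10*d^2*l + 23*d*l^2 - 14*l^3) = (d^2 + 10*d*l + 24*l^2)/(d^2 - 8*d*l + 7*l^2)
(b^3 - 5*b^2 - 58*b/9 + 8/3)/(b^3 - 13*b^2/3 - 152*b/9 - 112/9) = (3*b^2 - 19*b + 6)/(3*b^2 - 17*b - 28)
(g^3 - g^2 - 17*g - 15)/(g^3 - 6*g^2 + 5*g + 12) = (g^2 - 2*g - 15)/(g^2 - 7*g + 12)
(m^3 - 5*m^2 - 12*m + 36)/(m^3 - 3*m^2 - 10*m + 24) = (m - 6)/(m - 4)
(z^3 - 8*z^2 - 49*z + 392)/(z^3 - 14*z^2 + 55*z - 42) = (z^2 - z - 56)/(z^2 - 7*z + 6)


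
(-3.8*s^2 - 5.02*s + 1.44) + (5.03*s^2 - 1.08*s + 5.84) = 1.23*s^2 - 6.1*s + 7.28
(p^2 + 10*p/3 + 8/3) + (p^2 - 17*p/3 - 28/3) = 2*p^2 - 7*p/3 - 20/3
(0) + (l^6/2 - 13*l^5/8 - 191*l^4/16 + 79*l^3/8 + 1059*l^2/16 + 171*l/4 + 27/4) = l^6/2 - 13*l^5/8 - 191*l^4/16 + 79*l^3/8 + 1059*l^2/16 + 171*l/4 + 27/4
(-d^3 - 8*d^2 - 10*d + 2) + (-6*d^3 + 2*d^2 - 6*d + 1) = -7*d^3 - 6*d^2 - 16*d + 3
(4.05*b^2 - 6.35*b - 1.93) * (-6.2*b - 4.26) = -25.11*b^3 + 22.117*b^2 + 39.017*b + 8.2218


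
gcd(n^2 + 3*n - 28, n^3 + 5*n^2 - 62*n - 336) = n + 7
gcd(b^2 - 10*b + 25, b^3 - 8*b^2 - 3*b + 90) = b - 5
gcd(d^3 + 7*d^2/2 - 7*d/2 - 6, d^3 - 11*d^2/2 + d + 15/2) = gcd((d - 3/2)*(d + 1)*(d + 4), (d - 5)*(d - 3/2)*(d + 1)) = d^2 - d/2 - 3/2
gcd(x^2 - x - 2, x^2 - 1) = x + 1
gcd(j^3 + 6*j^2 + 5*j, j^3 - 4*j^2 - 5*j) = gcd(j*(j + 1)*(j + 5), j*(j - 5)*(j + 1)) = j^2 + j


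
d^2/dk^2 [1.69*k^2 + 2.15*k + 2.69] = 3.38000000000000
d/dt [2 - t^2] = -2*t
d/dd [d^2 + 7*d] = 2*d + 7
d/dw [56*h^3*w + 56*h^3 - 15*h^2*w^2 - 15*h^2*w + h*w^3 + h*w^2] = h*(56*h^2 - 30*h*w - 15*h + 3*w^2 + 2*w)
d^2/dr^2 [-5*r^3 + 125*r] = -30*r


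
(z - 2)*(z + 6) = z^2 + 4*z - 12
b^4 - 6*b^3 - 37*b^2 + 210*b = b*(b - 7)*(b - 5)*(b + 6)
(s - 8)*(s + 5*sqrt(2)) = s^2 - 8*s + 5*sqrt(2)*s - 40*sqrt(2)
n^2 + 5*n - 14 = (n - 2)*(n + 7)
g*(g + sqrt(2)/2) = g^2 + sqrt(2)*g/2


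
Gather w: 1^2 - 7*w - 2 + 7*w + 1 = 0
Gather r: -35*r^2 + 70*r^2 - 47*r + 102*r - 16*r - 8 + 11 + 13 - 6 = 35*r^2 + 39*r + 10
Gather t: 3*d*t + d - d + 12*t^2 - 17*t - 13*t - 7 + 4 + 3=12*t^2 + t*(3*d - 30)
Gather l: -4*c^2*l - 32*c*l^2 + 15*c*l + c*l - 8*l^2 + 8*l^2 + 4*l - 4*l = -32*c*l^2 + l*(-4*c^2 + 16*c)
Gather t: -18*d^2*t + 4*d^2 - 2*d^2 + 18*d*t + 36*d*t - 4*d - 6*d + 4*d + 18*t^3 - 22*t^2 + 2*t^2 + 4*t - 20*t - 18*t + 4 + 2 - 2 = 2*d^2 - 6*d + 18*t^3 - 20*t^2 + t*(-18*d^2 + 54*d - 34) + 4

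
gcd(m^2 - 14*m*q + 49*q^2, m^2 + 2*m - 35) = 1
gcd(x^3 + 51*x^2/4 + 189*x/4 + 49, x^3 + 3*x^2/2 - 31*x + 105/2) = x + 7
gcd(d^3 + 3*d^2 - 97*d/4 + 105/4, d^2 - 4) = 1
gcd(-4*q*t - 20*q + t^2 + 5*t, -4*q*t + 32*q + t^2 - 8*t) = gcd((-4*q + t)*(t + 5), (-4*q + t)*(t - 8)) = 4*q - t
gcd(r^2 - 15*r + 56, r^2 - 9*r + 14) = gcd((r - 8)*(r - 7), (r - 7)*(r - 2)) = r - 7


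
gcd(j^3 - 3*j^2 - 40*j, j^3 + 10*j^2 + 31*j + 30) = j + 5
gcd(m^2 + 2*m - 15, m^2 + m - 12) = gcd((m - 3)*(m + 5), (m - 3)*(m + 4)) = m - 3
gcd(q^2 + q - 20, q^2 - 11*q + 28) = q - 4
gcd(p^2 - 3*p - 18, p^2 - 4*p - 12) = p - 6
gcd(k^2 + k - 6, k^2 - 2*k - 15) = k + 3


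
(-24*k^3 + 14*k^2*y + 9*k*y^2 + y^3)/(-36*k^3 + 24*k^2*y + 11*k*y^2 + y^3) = (4*k + y)/(6*k + y)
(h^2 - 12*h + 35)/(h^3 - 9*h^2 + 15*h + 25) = (h - 7)/(h^2 - 4*h - 5)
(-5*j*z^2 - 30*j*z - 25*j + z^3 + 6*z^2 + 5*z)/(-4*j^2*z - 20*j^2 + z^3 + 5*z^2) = (-5*j*z - 5*j + z^2 + z)/(-4*j^2 + z^2)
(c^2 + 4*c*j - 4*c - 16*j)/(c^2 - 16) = (c + 4*j)/(c + 4)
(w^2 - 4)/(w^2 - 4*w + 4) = (w + 2)/(w - 2)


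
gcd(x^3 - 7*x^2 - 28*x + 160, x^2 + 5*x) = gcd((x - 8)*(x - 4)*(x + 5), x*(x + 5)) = x + 5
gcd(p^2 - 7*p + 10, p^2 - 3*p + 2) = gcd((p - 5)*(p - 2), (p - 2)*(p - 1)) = p - 2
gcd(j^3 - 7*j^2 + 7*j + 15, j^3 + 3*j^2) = 1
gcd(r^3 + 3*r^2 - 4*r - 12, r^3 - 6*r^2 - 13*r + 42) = r^2 + r - 6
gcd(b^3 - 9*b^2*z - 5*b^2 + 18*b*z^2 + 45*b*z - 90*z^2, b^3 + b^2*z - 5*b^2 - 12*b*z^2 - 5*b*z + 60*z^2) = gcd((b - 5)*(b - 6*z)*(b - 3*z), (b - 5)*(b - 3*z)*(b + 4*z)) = -b^2 + 3*b*z + 5*b - 15*z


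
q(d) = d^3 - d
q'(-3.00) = 26.00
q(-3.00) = -24.00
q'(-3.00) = 26.00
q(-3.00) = -24.00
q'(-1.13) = 2.83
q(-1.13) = -0.31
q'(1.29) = 3.99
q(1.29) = 0.86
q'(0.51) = -0.22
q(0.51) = -0.38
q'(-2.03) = 11.36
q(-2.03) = -6.34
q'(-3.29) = 31.47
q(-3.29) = -32.32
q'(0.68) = 0.39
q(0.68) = -0.37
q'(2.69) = 20.71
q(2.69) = 16.78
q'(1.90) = 9.83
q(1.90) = 4.96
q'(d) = 3*d^2 - 1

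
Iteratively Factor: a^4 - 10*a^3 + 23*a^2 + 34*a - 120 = (a - 4)*(a^3 - 6*a^2 - a + 30) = (a - 4)*(a - 3)*(a^2 - 3*a - 10) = (a - 5)*(a - 4)*(a - 3)*(a + 2)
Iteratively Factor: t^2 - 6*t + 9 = (t - 3)*(t - 3)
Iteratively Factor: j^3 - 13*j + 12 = (j + 4)*(j^2 - 4*j + 3) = (j - 3)*(j + 4)*(j - 1)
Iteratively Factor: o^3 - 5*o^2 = (o)*(o^2 - 5*o) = o*(o - 5)*(o)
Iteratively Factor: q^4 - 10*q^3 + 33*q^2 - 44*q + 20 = (q - 2)*(q^3 - 8*q^2 + 17*q - 10) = (q - 5)*(q - 2)*(q^2 - 3*q + 2) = (q - 5)*(q - 2)^2*(q - 1)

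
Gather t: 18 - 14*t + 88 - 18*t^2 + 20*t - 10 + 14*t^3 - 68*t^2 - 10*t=14*t^3 - 86*t^2 - 4*t + 96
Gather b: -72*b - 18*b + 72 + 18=90 - 90*b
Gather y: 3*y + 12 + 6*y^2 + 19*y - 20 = 6*y^2 + 22*y - 8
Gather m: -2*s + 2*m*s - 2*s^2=2*m*s - 2*s^2 - 2*s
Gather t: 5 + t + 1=t + 6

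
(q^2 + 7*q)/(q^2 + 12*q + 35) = q/(q + 5)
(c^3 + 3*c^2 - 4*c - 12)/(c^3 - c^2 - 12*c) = (c^2 - 4)/(c*(c - 4))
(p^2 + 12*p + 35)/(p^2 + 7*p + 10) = (p + 7)/(p + 2)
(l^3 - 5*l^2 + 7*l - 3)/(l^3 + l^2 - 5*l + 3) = (l - 3)/(l + 3)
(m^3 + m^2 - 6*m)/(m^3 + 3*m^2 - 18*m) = (m^2 + m - 6)/(m^2 + 3*m - 18)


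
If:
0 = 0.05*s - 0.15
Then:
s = 3.00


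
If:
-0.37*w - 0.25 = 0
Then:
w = -0.68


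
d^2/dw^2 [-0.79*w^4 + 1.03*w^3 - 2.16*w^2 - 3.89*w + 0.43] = -9.48*w^2 + 6.18*w - 4.32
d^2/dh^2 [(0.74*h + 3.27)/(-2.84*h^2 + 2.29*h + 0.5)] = ((0.74*h + 3.27)*(5.68*h - 2.29)*(11.36*h - 4.58) + (12.6096*h + 15.1844)*(-2.84*h^2 + 2.29*h + 0.5))/(-2.84*h^2 + 2.29*h + 0.5)^3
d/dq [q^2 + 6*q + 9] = 2*q + 6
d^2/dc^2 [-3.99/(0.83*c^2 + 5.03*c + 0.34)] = (5.497422*c^2 + 33.315702*c - 3.99*(1.66*c + 5.03)*(3.32*c + 10.06) + 2.251956)/(0.83*c^2 + 5.03*c + 0.34)^3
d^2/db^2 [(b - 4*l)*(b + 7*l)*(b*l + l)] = 2*l*(3*b + 3*l + 1)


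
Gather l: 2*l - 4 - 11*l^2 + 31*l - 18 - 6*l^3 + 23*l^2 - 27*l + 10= -6*l^3 + 12*l^2 + 6*l - 12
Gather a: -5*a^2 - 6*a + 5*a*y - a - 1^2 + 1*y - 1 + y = -5*a^2 + a*(5*y - 7) + 2*y - 2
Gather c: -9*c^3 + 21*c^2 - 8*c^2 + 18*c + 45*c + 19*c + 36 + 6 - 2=-9*c^3 + 13*c^2 + 82*c + 40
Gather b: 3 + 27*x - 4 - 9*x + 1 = 18*x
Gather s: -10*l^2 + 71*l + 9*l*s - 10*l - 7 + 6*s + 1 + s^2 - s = -10*l^2 + 61*l + s^2 + s*(9*l + 5) - 6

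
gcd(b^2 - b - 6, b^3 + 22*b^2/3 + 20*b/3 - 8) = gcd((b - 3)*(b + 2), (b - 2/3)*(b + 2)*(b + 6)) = b + 2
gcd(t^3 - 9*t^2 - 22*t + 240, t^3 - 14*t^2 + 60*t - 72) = t - 6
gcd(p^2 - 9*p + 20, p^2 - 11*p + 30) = p - 5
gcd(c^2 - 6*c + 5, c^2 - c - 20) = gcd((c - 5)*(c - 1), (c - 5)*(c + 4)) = c - 5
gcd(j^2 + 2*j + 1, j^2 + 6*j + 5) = j + 1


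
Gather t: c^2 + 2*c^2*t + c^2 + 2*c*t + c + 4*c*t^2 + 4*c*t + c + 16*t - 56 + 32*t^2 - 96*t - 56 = 2*c^2 + 2*c + t^2*(4*c + 32) + t*(2*c^2 + 6*c - 80) - 112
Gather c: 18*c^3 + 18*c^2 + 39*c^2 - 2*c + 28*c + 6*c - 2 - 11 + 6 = 18*c^3 + 57*c^2 + 32*c - 7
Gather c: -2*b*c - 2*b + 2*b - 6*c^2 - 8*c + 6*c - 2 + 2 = -6*c^2 + c*(-2*b - 2)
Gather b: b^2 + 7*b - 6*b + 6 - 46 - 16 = b^2 + b - 56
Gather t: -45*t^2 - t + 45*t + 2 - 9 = -45*t^2 + 44*t - 7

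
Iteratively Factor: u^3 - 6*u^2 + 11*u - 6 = (u - 3)*(u^2 - 3*u + 2) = (u - 3)*(u - 2)*(u - 1)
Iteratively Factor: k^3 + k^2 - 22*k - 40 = (k + 4)*(k^2 - 3*k - 10) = (k - 5)*(k + 4)*(k + 2)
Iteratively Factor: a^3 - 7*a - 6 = (a + 1)*(a^2 - a - 6) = (a + 1)*(a + 2)*(a - 3)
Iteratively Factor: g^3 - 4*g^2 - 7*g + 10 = (g + 2)*(g^2 - 6*g + 5) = (g - 1)*(g + 2)*(g - 5)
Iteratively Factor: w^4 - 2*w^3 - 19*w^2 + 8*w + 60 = (w - 2)*(w^3 - 19*w - 30) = (w - 2)*(w + 2)*(w^2 - 2*w - 15) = (w - 2)*(w + 2)*(w + 3)*(w - 5)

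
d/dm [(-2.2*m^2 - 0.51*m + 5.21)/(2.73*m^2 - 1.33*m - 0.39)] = (4.3183*m^2 - 26.7306*m + 7.1282)/(7.4529*m^4 - 7.2618*m^3 - 0.3605*m^2 + 1.0374*m + 0.1521)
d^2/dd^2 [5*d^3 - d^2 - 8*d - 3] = 30*d - 2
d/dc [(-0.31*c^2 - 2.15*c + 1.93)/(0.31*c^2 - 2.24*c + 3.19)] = (1.3609*c^2 - 3.1744*c - 2.5353)/(0.0961*c^4 - 1.3888*c^3 + 6.9954*c^2 - 14.2912*c + 10.1761)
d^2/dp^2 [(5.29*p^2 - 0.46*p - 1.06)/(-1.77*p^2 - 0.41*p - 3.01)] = (10.560174*p^3 + 189.026442*p^2 - 10.089*p - 107.929582)/(5.545233*p^6 + 3.853467*p^5 + 29.182698*p^4 + 13.175063*p^3 + 49.627074*p^2 + 11.143923*p + 27.270901)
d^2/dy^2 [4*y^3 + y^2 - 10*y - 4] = 24*y + 2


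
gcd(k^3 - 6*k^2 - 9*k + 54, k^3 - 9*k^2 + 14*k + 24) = k - 6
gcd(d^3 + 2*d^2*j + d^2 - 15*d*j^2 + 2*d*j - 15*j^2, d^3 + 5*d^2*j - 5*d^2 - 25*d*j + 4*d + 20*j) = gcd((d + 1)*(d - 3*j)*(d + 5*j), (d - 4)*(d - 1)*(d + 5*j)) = d + 5*j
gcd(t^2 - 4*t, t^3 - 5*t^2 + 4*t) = t^2 - 4*t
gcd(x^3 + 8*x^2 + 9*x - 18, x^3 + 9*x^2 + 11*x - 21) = x^2 + 2*x - 3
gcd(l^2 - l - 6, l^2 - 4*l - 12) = l + 2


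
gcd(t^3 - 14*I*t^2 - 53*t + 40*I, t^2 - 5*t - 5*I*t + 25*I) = t - 5*I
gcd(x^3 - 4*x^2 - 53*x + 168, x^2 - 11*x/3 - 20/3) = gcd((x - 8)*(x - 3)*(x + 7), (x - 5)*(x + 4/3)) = 1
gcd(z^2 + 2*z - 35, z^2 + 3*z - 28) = z + 7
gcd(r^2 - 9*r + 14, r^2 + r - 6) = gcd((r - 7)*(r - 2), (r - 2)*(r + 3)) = r - 2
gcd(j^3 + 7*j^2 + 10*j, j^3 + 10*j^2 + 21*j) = j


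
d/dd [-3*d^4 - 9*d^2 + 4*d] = -12*d^3 - 18*d + 4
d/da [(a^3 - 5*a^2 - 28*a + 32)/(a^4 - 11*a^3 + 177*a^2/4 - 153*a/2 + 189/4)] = 4*(-4*a^5 + 28*a^4 + 377*a^3 - 2457*a^2 + 3906*a - 1500)/(16*a^7 - 304*a^6 + 2440*a^5 - 10704*a^4 + 27657*a^3 - 41985*a^2 + 34587*a - 11907)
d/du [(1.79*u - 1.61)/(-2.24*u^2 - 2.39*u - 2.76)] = (4.0096*u^2 - 7.2128*u - 8.7883)/(5.0176*u^4 + 10.7072*u^3 + 18.0769*u^2 + 13.1928*u + 7.6176)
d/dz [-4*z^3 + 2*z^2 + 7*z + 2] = -12*z^2 + 4*z + 7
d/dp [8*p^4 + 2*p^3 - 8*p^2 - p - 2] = 32*p^3 + 6*p^2 - 16*p - 1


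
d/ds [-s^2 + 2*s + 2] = 2 - 2*s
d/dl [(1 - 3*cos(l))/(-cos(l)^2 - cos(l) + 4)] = (-3*sin(l)^2 - 2*cos(l) + 14)*sin(l)/(cos(l)^2 + cos(l) - 4)^2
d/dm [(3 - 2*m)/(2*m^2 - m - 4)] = (-4*m^2 + 2*m + (2*m - 3)*(4*m - 1) + 8)/(-2*m^2 + m + 4)^2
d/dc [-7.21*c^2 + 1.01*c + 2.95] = 1.01 - 14.42*c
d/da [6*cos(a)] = -6*sin(a)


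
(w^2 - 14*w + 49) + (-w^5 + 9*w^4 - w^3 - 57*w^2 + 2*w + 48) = -w^5 + 9*w^4 - w^3 - 56*w^2 - 12*w + 97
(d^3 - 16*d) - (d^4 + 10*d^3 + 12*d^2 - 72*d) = -d^4 - 9*d^3 - 12*d^2 + 56*d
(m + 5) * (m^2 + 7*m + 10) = m^3 + 12*m^2 + 45*m + 50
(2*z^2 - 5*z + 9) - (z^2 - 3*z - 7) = z^2 - 2*z + 16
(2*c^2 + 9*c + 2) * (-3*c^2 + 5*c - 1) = -6*c^4 - 17*c^3 + 37*c^2 + c - 2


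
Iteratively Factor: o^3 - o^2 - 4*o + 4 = (o - 2)*(o^2 + o - 2) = (o - 2)*(o + 2)*(o - 1)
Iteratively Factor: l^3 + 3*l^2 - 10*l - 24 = (l + 2)*(l^2 + l - 12) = (l + 2)*(l + 4)*(l - 3)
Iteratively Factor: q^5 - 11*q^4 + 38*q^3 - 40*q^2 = (q)*(q^4 - 11*q^3 + 38*q^2 - 40*q) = q*(q - 4)*(q^3 - 7*q^2 + 10*q) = q*(q - 5)*(q - 4)*(q^2 - 2*q) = q^2*(q - 5)*(q - 4)*(q - 2)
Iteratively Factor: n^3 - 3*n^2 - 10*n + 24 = (n + 3)*(n^2 - 6*n + 8) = (n - 4)*(n + 3)*(n - 2)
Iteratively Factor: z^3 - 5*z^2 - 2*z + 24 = (z - 4)*(z^2 - z - 6) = (z - 4)*(z + 2)*(z - 3)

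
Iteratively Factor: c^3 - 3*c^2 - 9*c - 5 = (c + 1)*(c^2 - 4*c - 5) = (c - 5)*(c + 1)*(c + 1)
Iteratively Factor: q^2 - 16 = (q + 4)*(q - 4)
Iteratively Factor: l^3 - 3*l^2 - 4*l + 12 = (l + 2)*(l^2 - 5*l + 6) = (l - 3)*(l + 2)*(l - 2)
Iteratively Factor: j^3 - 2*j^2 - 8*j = (j + 2)*(j^2 - 4*j) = (j - 4)*(j + 2)*(j)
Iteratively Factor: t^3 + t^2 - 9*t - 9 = (t - 3)*(t^2 + 4*t + 3) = (t - 3)*(t + 3)*(t + 1)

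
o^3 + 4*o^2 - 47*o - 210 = (o - 7)*(o + 5)*(o + 6)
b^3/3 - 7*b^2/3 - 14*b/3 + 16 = (b/3 + 1)*(b - 8)*(b - 2)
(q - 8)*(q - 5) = q^2 - 13*q + 40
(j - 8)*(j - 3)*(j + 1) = j^3 - 10*j^2 + 13*j + 24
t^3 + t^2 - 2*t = t*(t - 1)*(t + 2)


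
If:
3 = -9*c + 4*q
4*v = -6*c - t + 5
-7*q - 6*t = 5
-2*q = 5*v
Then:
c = -949/27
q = -235/3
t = 815/9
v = 94/3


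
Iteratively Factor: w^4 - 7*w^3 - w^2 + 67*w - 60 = (w + 3)*(w^3 - 10*w^2 + 29*w - 20) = (w - 4)*(w + 3)*(w^2 - 6*w + 5) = (w - 4)*(w - 1)*(w + 3)*(w - 5)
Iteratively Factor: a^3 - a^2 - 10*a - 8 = (a + 2)*(a^2 - 3*a - 4) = (a + 1)*(a + 2)*(a - 4)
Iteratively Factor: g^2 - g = (g - 1)*(g)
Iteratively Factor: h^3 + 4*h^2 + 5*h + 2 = (h + 1)*(h^2 + 3*h + 2) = (h + 1)*(h + 2)*(h + 1)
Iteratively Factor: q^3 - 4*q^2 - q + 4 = (q - 4)*(q^2 - 1) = (q - 4)*(q - 1)*(q + 1)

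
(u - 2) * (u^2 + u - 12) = u^3 - u^2 - 14*u + 24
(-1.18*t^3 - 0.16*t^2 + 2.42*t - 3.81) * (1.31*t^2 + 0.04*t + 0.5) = -1.5458*t^5 - 0.2568*t^4 + 2.5738*t^3 - 4.9743*t^2 + 1.0576*t - 1.905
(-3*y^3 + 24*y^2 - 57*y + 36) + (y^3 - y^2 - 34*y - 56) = -2*y^3 + 23*y^2 - 91*y - 20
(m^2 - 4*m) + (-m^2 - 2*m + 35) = 35 - 6*m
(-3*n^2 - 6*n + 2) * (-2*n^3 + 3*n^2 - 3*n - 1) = 6*n^5 + 3*n^4 - 13*n^3 + 27*n^2 - 2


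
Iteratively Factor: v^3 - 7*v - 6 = (v - 3)*(v^2 + 3*v + 2) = (v - 3)*(v + 1)*(v + 2)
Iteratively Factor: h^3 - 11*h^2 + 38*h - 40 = (h - 2)*(h^2 - 9*h + 20) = (h - 4)*(h - 2)*(h - 5)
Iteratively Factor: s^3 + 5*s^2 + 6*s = (s)*(s^2 + 5*s + 6) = s*(s + 3)*(s + 2)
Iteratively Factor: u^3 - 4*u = (u)*(u^2 - 4) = u*(u + 2)*(u - 2)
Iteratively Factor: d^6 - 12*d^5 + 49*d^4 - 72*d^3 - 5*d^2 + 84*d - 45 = (d - 1)*(d^5 - 11*d^4 + 38*d^3 - 34*d^2 - 39*d + 45) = (d - 3)*(d - 1)*(d^4 - 8*d^3 + 14*d^2 + 8*d - 15) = (d - 3)^2*(d - 1)*(d^3 - 5*d^2 - d + 5) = (d - 5)*(d - 3)^2*(d - 1)*(d^2 - 1) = (d - 5)*(d - 3)^2*(d - 1)*(d + 1)*(d - 1)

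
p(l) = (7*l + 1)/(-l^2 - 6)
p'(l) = 2*l*(7*l + 1)/(-l^2 - 6)^2 + 7/(-l^2 - 6) = (7*l^2 + 2*l - 42)/(l^4 + 12*l^2 + 36)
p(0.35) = -0.56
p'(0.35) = -1.08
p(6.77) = -0.93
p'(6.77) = 0.11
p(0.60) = -0.82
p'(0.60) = -0.95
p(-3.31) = 1.31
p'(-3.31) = 0.10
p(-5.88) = 0.99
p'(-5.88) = 0.11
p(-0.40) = 0.29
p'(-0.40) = -1.10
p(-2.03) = 1.31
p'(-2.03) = -0.17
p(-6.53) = 0.92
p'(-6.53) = 0.10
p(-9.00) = 0.71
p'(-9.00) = 0.07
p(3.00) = -1.47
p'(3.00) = 0.12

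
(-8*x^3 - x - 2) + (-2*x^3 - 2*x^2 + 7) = -10*x^3 - 2*x^2 - x + 5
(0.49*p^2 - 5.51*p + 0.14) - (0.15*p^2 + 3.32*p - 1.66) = 0.34*p^2 - 8.83*p + 1.8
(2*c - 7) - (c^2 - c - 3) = -c^2 + 3*c - 4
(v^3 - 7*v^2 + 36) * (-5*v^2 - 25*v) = -5*v^5 + 10*v^4 + 175*v^3 - 180*v^2 - 900*v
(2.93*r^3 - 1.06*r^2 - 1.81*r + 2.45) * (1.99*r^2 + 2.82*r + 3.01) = 5.8307*r^5 + 6.1532*r^4 + 2.2282*r^3 - 3.4193*r^2 + 1.4609*r + 7.3745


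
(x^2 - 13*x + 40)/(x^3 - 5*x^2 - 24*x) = (x - 5)/(x*(x + 3))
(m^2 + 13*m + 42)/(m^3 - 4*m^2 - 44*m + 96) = (m + 7)/(m^2 - 10*m + 16)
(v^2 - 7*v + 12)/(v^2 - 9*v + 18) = (v - 4)/(v - 6)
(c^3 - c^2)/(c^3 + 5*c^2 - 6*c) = c/(c + 6)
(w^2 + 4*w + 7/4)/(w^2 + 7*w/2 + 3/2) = (w + 7/2)/(w + 3)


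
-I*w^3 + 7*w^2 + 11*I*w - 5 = (w + I)*(w + 5*I)*(-I*w + 1)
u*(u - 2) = u^2 - 2*u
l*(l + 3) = l^2 + 3*l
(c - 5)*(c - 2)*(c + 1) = c^3 - 6*c^2 + 3*c + 10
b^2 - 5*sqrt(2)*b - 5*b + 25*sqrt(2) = (b - 5)*(b - 5*sqrt(2))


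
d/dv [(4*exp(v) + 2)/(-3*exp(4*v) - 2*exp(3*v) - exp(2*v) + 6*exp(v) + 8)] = 4*((2*exp(v) + 1)*(6*exp(3*v) + 3*exp(2*v) + exp(v) - 3) - 3*exp(4*v) - 2*exp(3*v) - exp(2*v) + 6*exp(v) + 8)*exp(v)/(3*exp(4*v) + 2*exp(3*v) + exp(2*v) - 6*exp(v) - 8)^2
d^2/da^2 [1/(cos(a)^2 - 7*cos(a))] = (-(1 - cos(2*a))^2 - 105*cos(a)/4 - 51*cos(2*a)/2 + 21*cos(3*a)/4 + 153/2)/((cos(a) - 7)^3*cos(a)^3)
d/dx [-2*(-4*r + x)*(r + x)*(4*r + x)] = 32*r^2 - 4*r*x - 6*x^2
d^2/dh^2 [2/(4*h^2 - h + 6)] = 4*(-16*h^2 + 4*h + (8*h - 1)^2 - 24)/(4*h^2 - h + 6)^3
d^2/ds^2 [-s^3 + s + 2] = -6*s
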